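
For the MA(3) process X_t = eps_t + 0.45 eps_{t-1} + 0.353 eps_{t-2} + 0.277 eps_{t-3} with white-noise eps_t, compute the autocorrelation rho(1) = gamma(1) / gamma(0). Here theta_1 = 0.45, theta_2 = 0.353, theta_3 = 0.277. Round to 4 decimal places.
\rho(1) = 0.5034

For an MA(q) process with theta_0 = 1, the autocovariance is
  gamma(k) = sigma^2 * sum_{i=0..q-k} theta_i * theta_{i+k},
and rho(k) = gamma(k) / gamma(0). Sigma^2 cancels.
  numerator   = (1)*(0.45) + (0.45)*(0.353) + (0.353)*(0.277) = 0.706631.
  denominator = (1)^2 + (0.45)^2 + (0.353)^2 + (0.277)^2 = 1.403838.
  rho(1) = 0.706631 / 1.403838 = 0.5034.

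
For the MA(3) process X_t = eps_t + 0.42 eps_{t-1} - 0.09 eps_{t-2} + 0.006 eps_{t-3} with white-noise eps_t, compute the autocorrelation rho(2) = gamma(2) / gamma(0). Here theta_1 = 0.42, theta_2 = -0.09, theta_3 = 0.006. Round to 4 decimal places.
\rho(2) = -0.0739

For an MA(q) process with theta_0 = 1, the autocovariance is
  gamma(k) = sigma^2 * sum_{i=0..q-k} theta_i * theta_{i+k},
and rho(k) = gamma(k) / gamma(0). Sigma^2 cancels.
  numerator   = (1)*(-0.09) + (0.42)*(0.006) = -0.08748.
  denominator = (1)^2 + (0.42)^2 + (-0.09)^2 + (0.006)^2 = 1.184536.
  rho(2) = -0.08748 / 1.184536 = -0.0739.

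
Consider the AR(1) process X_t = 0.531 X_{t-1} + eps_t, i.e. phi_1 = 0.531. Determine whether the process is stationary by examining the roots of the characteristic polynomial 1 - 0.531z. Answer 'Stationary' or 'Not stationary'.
\text{Stationary}

The AR(p) characteristic polynomial is P(z) = 1 - 0.531z.
Stationarity requires all roots to lie outside the unit circle, i.e. |z| > 1 for every root.
This is linear in z: 1 + (-0.531) z = 0  =>  z = -1/(-0.531) = 1.883239,  |z| = 1.883239.
Moduli of all roots: 1.8832.
All moduli strictly greater than 1? Yes.
Verdict: Stationary.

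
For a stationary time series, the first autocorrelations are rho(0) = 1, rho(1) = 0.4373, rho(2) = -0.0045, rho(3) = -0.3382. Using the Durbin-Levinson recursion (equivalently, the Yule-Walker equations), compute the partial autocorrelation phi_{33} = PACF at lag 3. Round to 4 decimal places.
\phi_{33} = -0.3020

The PACF at lag k is phi_{kk}, the last component of the solution
to the Yule-Walker system G_k phi = r_k where
  (G_k)_{ij} = rho(|i - j|), (r_k)_i = rho(i), i,j = 1..k.
Equivalently, Durbin-Levinson gives phi_{kk} iteratively:
  phi_{11} = rho(1)
  phi_{kk} = [rho(k) - sum_{j=1..k-1} phi_{k-1,j} rho(k-j)]
            / [1 - sum_{j=1..k-1} phi_{k-1,j} rho(j)],
  phi_{k,j} = phi_{k-1,j} - phi_{kk} phi_{k-1,k-j},  j = 1..k-1.
Step k = 1:
  phi_11 = rho(1) = 0.4373.
Step k = 2:
  phi_22 = [rho(2) - phi_11 rho(1)] / [1 - phi_11 rho(1)] = [-0.0045 - (0.4373)(0.4373)] / [1 - (0.4373)(0.4373)]
         = -0.19573129 / 0.80876871 = -0.242011.
  Update: phi_21 = phi_11 - phi_22 phi_11 = 0.4373 - (-0.242011)(0.4373) = 0.543132.
Step k = 3:
  phi_33 = [rho(3) - phi_21 rho(2) - phi_22 rho(1)] / [1 - phi_21 rho(1) - phi_22 rho(2)]
    numerator   = -0.3382 - (0.543132)(-0.0045) - (-0.242011)(0.4373) = -0.2299243
    denominator = 1 - (0.543132)(0.4373) - (-0.242011)(-0.0045) = 0.7613995
  phi_33 = -0.2299243 / 0.7613995 = -0.302.
Therefore phi_{33} = -0.3020.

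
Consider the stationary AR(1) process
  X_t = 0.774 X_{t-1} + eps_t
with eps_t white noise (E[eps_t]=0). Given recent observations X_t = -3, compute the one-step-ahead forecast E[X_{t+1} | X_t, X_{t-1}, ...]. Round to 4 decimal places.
E[X_{t+1} \mid \mathcal F_t] = -2.3220

For an AR(p) model X_t = c + sum_i phi_i X_{t-i} + eps_t, the
one-step-ahead conditional mean is
  E[X_{t+1} | X_t, ...] = c + sum_i phi_i X_{t+1-i}.
Substitute known values:
  E[X_{t+1} | ...] = (0.774) * (-3)
                   = -2.3220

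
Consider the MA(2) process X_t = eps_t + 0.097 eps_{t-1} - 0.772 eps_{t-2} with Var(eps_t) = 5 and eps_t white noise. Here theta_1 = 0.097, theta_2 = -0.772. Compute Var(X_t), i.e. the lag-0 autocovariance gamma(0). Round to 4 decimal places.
\gamma(0) = 8.0270

For an MA(q) process X_t = eps_t + sum_i theta_i eps_{t-i} with
Var(eps_t) = sigma^2, the variance is
  gamma(0) = sigma^2 * (1 + sum_i theta_i^2).
  sum_i theta_i^2 = (0.097)^2 + (-0.772)^2 = 0.009409 + 0.595984 = 0.605393.
  gamma(0) = 5 * (1 + 0.605393) = 5 * 1.605393 = 8.026965, which rounds to 8.0270.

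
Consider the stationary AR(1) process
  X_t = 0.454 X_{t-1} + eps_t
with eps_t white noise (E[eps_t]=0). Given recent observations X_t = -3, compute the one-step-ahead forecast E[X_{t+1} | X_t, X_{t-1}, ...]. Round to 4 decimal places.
E[X_{t+1} \mid \mathcal F_t] = -1.3620

For an AR(p) model X_t = c + sum_i phi_i X_{t-i} + eps_t, the
one-step-ahead conditional mean is
  E[X_{t+1} | X_t, ...] = c + sum_i phi_i X_{t+1-i}.
Substitute known values:
  E[X_{t+1} | ...] = (0.454) * (-3)
                   = -1.3620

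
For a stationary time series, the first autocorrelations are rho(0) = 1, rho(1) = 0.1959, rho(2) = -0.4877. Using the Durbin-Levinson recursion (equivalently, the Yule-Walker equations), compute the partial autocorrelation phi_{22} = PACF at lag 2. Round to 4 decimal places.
\phi_{22} = -0.5471

The PACF at lag k is phi_{kk}, the last component of the solution
to the Yule-Walker system G_k phi = r_k where
  (G_k)_{ij} = rho(|i - j|), (r_k)_i = rho(i), i,j = 1..k.
Equivalently, Durbin-Levinson gives phi_{kk} iteratively:
  phi_{11} = rho(1)
  phi_{kk} = [rho(k) - sum_{j=1..k-1} phi_{k-1,j} rho(k-j)]
            / [1 - sum_{j=1..k-1} phi_{k-1,j} rho(j)],
  phi_{k,j} = phi_{k-1,j} - phi_{kk} phi_{k-1,k-j},  j = 1..k-1.
Step k = 1:
  phi_11 = rho(1) = 0.1959.
Step k = 2:
  phi_22 = [rho(2) - phi_11 rho(1)] / [1 - phi_11 rho(1)] = [-0.4877 - (0.1959)(0.1959)] / [1 - (0.1959)(0.1959)]
         = -0.52607681 / 0.96162319 = -0.5471.
Therefore phi_{22} = -0.5471.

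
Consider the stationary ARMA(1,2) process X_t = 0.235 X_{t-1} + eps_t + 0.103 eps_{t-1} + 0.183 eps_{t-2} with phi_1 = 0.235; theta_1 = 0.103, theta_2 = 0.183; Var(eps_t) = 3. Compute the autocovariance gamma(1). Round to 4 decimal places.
\gamma(1) = 1.3315

Multiply the model equation by X_{t-k} and take expectations. With theta_0 = psi_0 = 1 and psi_j the MA(infinity) weights, this gives
  gamma(k) - sum_i phi_i gamma(k-i) = c_k,
  c_k = sigma^2 * sum_{j=k..q} theta_j psi_{j-k}   (c_k = 0 for k > q),
using gamma(-m) = gamma(m).
psi-weights needed (psi_j = theta_j + sum_i phi_i psi_{j-i}):
  psi_1 = theta_1 + phi_1 = 0.103 + (0.235) = 0.338
  psi_2 = theta_2 + phi_1 psi_1 = 0.183 + (0.235)(0.338) = 0.26243
Right-hand sides:
  c_0 = sigma^2 (1 + theta_1 psi_1 + theta_2 psi_2) = 3 * (1 + (0.103)(0.338) + (0.183)(0.26243)) = 3 * 1.082839 = 3.248516
  c_1 = sigma^2 (theta_1 + theta_2 psi_1) = 3 * (0.103 + (0.183)(0.338)) = 0.494562
  c_2 = sigma^2 theta_2 = 3 * (0.183) = 0.549
Equations for k = 0 and k = 1 (AR order 1):
  gamma(0) = phi_1 gamma(1) + c_0
  gamma(1) = phi_1 gamma(0) + c_1
Substituting the second into the first: gamma(0) (1 - phi_1^2) = c_0 + phi_1 c_1, so
  gamma(0) = (c_0 + phi_1 c_1) / (1 - phi_1^2) = (3.248516 + (0.235)(0.494562)) / (1 - (0.235)^2) = 3.364738 / 0.944775 = 3.561417.
  gamma(1) = phi_1 gamma(0) + c_1 = (0.235)(3.561417) + (0.494562) = 1.331495.
Therefore gamma(1) = 1.3315 (to 4 decimal places).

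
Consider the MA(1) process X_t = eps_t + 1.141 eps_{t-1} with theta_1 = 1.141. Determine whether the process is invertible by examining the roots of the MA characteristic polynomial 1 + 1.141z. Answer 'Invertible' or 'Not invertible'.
\text{Not invertible}

The MA(q) characteristic polynomial is P(z) = 1 + 1.141z.
Invertibility requires all roots to lie outside the unit circle, i.e. |z| > 1 for every root.
This is linear in z: 1 + (1.141) z = 0  =>  z = -1/(1.141) = -0.876424,  |z| = 0.876424.
Moduli of all roots: 0.8764.
All moduli strictly greater than 1? No.
Verdict: Not invertible.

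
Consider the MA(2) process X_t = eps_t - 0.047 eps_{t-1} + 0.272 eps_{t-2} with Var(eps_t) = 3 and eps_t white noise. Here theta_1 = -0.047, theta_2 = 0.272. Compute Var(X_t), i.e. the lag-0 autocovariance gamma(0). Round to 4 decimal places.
\gamma(0) = 3.2286

For an MA(q) process X_t = eps_t + sum_i theta_i eps_{t-i} with
Var(eps_t) = sigma^2, the variance is
  gamma(0) = sigma^2 * (1 + sum_i theta_i^2).
  sum_i theta_i^2 = (-0.047)^2 + (0.272)^2 = 0.002209 + 0.073984 = 0.076193.
  gamma(0) = 3 * (1 + 0.076193) = 3 * 1.076193 = 3.228579, which rounds to 3.2286.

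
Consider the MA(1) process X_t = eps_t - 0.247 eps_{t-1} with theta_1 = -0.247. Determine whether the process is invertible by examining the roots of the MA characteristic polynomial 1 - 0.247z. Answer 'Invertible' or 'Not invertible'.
\text{Invertible}

The MA(q) characteristic polynomial is P(z) = 1 - 0.247z.
Invertibility requires all roots to lie outside the unit circle, i.e. |z| > 1 for every root.
This is linear in z: 1 + (-0.247) z = 0  =>  z = -1/(-0.247) = 4.048583,  |z| = 4.048583.
Moduli of all roots: 4.0486.
All moduli strictly greater than 1? Yes.
Verdict: Invertible.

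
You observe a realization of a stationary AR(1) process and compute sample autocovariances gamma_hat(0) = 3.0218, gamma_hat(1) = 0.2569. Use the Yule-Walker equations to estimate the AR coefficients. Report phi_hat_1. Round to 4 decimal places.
\hat\phi_{1} = 0.0850

The Yule-Walker equations for an AR(p) process read, in matrix form,
  Gamma_p phi = r_p,   with   (Gamma_p)_{ij} = gamma(|i - j|),
                       (r_p)_i = gamma(i),   i,j = 1..p.
Substitute the sample gammas (Toeplitz matrix and right-hand side of size 1):
  Gamma_p = [[3.0218]]
  r_p     = [0.2569]
With p = 1 this is the single equation gamma(0) phi_1 = gamma(1):
  phi_hat_1 = gamma(1) / gamma(0) = 0.2569 / 3.0218 = 0.0850.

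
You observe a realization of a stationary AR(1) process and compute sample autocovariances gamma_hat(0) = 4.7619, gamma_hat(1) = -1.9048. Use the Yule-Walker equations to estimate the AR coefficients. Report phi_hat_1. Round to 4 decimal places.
\hat\phi_{1} = -0.4000

The Yule-Walker equations for an AR(p) process read, in matrix form,
  Gamma_p phi = r_p,   with   (Gamma_p)_{ij} = gamma(|i - j|),
                       (r_p)_i = gamma(i),   i,j = 1..p.
Substitute the sample gammas (Toeplitz matrix and right-hand side of size 1):
  Gamma_p = [[4.7619]]
  r_p     = [-1.9048]
With p = 1 this is the single equation gamma(0) phi_1 = gamma(1):
  phi_hat_1 = gamma(1) / gamma(0) = -1.9048 / 4.7619 = -0.4000.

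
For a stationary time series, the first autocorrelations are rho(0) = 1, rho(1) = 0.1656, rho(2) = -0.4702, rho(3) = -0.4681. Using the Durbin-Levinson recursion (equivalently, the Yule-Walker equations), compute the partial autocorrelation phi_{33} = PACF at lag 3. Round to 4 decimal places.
\phi_{33} = -0.3700

The PACF at lag k is phi_{kk}, the last component of the solution
to the Yule-Walker system G_k phi = r_k where
  (G_k)_{ij} = rho(|i - j|), (r_k)_i = rho(i), i,j = 1..k.
Equivalently, Durbin-Levinson gives phi_{kk} iteratively:
  phi_{11} = rho(1)
  phi_{kk} = [rho(k) - sum_{j=1..k-1} phi_{k-1,j} rho(k-j)]
            / [1 - sum_{j=1..k-1} phi_{k-1,j} rho(j)],
  phi_{k,j} = phi_{k-1,j} - phi_{kk} phi_{k-1,k-j},  j = 1..k-1.
Step k = 1:
  phi_11 = rho(1) = 0.1656.
Step k = 2:
  phi_22 = [rho(2) - phi_11 rho(1)] / [1 - phi_11 rho(1)] = [-0.4702 - (0.1656)(0.1656)] / [1 - (0.1656)(0.1656)]
         = -0.49762336 / 0.97257664 = -0.511655.
  Update: phi_21 = phi_11 - phi_22 phi_11 = 0.1656 - (-0.511655)(0.1656) = 0.25033.
Step k = 3:
  phi_33 = [rho(3) - phi_21 rho(2) - phi_22 rho(1)] / [1 - phi_21 rho(1) - phi_22 rho(2)]
    numerator   = -0.4681 - (0.25033)(-0.4702) - (-0.511655)(0.1656) = -0.26566482
    denominator = 1 - (0.25033)(0.1656) - (-0.511655)(-0.4702) = 0.71796533
  phi_33 = -0.26566482 / 0.71796533 = -0.37.
Therefore phi_{33} = -0.3700.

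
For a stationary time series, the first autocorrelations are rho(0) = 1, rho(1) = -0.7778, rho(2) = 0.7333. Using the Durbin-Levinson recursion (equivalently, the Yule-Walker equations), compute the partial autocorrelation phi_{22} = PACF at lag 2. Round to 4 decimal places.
\phi_{22} = 0.3249

The PACF at lag k is phi_{kk}, the last component of the solution
to the Yule-Walker system G_k phi = r_k where
  (G_k)_{ij} = rho(|i - j|), (r_k)_i = rho(i), i,j = 1..k.
Equivalently, Durbin-Levinson gives phi_{kk} iteratively:
  phi_{11} = rho(1)
  phi_{kk} = [rho(k) - sum_{j=1..k-1} phi_{k-1,j} rho(k-j)]
            / [1 - sum_{j=1..k-1} phi_{k-1,j} rho(j)],
  phi_{k,j} = phi_{k-1,j} - phi_{kk} phi_{k-1,k-j},  j = 1..k-1.
Step k = 1:
  phi_11 = rho(1) = -0.7778.
Step k = 2:
  phi_22 = [rho(2) - phi_11 rho(1)] / [1 - phi_11 rho(1)] = [0.7333 - (-0.7778)(-0.7778)] / [1 - (-0.7778)(-0.7778)]
         = 0.12832716 / 0.39502716 = 0.3249.
Therefore phi_{22} = 0.3249.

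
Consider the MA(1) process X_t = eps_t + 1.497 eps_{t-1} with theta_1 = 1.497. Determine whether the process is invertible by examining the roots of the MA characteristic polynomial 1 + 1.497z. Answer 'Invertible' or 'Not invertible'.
\text{Not invertible}

The MA(q) characteristic polynomial is P(z) = 1 + 1.497z.
Invertibility requires all roots to lie outside the unit circle, i.e. |z| > 1 for every root.
This is linear in z: 1 + (1.497) z = 0  =>  z = -1/(1.497) = -0.668003,  |z| = 0.668003.
Moduli of all roots: 0.6680.
All moduli strictly greater than 1? No.
Verdict: Not invertible.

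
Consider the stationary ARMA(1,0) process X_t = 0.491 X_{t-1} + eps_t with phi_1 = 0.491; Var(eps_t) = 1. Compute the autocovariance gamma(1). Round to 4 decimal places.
\gamma(1) = 0.6470

Multiply the model equation by X_{t-k} and take expectations. With theta_0 = psi_0 = 1 and psi_j the MA(infinity) weights, this gives
  gamma(k) - sum_i phi_i gamma(k-i) = c_k,
  c_k = sigma^2 * sum_{j=k..q} theta_j psi_{j-k}   (c_k = 0 for k > q),
using gamma(-m) = gamma(m).
Pure AR (q = 0): c_0 = sigma^2 = 1, c_k = 0 for k >= 1.
Equations for k = 0 and k = 1 (AR order 1):
  gamma(0) = phi_1 gamma(1) + c_0
  gamma(1) = phi_1 gamma(0) + c_1
Substituting the second into the first: gamma(0) (1 - phi_1^2) = c_0 + phi_1 c_1, so
  gamma(0) = c_0 / (1 - phi_1^2) = 1 / (1 - (0.491)^2) = 1 / 0.758919 = 1.317664.
  gamma(1) = phi_1 gamma(0) = (0.491)(1.317664) = 0.646973.
Therefore gamma(1) = 0.6470 (to 4 decimal places).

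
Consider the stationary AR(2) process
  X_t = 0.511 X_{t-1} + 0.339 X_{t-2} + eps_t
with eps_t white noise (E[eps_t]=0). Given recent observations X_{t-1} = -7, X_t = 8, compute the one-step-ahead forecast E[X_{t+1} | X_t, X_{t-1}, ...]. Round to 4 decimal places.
E[X_{t+1} \mid \mathcal F_t] = 1.7150

For an AR(p) model X_t = c + sum_i phi_i X_{t-i} + eps_t, the
one-step-ahead conditional mean is
  E[X_{t+1} | X_t, ...] = c + sum_i phi_i X_{t+1-i}.
Substitute known values:
  E[X_{t+1} | ...] = (0.511) * (8) + (0.339) * (-7)
                   = 1.7150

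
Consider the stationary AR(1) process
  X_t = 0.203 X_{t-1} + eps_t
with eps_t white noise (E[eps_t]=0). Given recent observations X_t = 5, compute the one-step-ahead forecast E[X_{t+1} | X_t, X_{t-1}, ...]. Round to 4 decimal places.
E[X_{t+1} \mid \mathcal F_t] = 1.0150

For an AR(p) model X_t = c + sum_i phi_i X_{t-i} + eps_t, the
one-step-ahead conditional mean is
  E[X_{t+1} | X_t, ...] = c + sum_i phi_i X_{t+1-i}.
Substitute known values:
  E[X_{t+1} | ...] = (0.203) * (5)
                   = 1.0150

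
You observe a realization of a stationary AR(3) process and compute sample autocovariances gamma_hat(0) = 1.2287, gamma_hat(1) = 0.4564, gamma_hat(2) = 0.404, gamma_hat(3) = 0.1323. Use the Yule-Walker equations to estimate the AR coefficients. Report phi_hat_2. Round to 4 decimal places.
\hat\phi_{2} = 0.2459

The Yule-Walker equations for an AR(p) process read, in matrix form,
  Gamma_p phi = r_p,   with   (Gamma_p)_{ij} = gamma(|i - j|),
                       (r_p)_i = gamma(i),   i,j = 1..p.
Substitute the sample gammas (Toeplitz matrix and right-hand side of size 3):
  Gamma_p = [[1.2287, 0.4564, 0.404], [0.4564, 1.2287, 0.4564], [0.404, 0.4564, 1.2287]]
  r_p     = [0.4564, 0.404, 0.1323]
Written out (R1..R3):
  (R1) 1.2287 phi_1 + 0.4564 phi_2 + 0.404 phi_3 = 0.4564
  (R2) 0.4564 phi_1 + 1.2287 phi_2 + 0.4564 phi_3 = 0.404
  (R3) 0.404 phi_1 + 0.4564 phi_2 + 1.2287 phi_3 = 0.1323
Gaussian elimination:
  R2 <- R2 - (0.4564/1.2287) R1 = R2 - (0.371449) R1:  1.05917 phi_2 + 0.306334 phi_3 = 0.23447
  R3 <- R3 - (0.404/1.2287) R1 = R3 - (0.328803) R1:  0.306334 phi_2 + 1.095864 phi_3 = -0.017766
  R3 <- R3 - (0.306334/1.05917) R2 = R3 - (0.289221) R2:  1.007265 phi_3 = -0.085579
Back-substitution:
  phi_hat_3 = -0.085579 / 1.007265 = -0.084962
  phi_hat_2 = (0.23447 - (0.306334)(-0.084962)) / 1.05917 = 0.245945
  phi_hat_1 = (0.4564 - (0.4564)(0.245945) - (0.404)(-0.084962)) / 1.2287 = 0.308029
So phi_hat = [0.3080, 0.2459, -0.0850].
Therefore phi_hat_2 = 0.2459.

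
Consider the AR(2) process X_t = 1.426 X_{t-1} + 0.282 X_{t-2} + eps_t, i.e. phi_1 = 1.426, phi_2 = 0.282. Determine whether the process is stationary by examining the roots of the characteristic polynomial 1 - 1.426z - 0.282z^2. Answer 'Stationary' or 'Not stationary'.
\text{Not stationary}

The AR(p) characteristic polynomial is P(z) = 1 - 1.426z - 0.282z^2.
Stationarity requires all roots to lie outside the unit circle, i.e. |z| > 1 for every root.
Set 1 + (-1.426) z + (-0.282) z^2 = 0, i.e. a z^2 + b z + c = 0 with a = -0.282, b = -1.426, c = 1.
Discriminant D = b^2 - 4ac = (-1.426)^2 - 4*(-0.282)*1 = 2.033476 - (-1.128) = 3.161476.
D >= 0, so the roots are real: z = (-b +/- sqrt(D)) / (2a) = (1.426 +/- 1.778054) / (-0.564).
  z_1 = (1.426 + 1.778054) / (-0.564) = -5.6809,   |z_1| = 5.6809.
  z_2 = (1.426 - 1.778054) / (-0.564) = 0.6242,   |z_2| = 0.6242.
Moduli of all roots: 5.6809, 0.6242.
All moduli strictly greater than 1? No.
Verdict: Not stationary.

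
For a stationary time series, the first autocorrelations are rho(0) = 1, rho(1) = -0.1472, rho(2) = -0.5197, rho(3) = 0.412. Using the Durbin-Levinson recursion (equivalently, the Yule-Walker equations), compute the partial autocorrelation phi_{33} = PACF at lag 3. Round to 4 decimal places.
\phi_{33} = 0.3119

The PACF at lag k is phi_{kk}, the last component of the solution
to the Yule-Walker system G_k phi = r_k where
  (G_k)_{ij} = rho(|i - j|), (r_k)_i = rho(i), i,j = 1..k.
Equivalently, Durbin-Levinson gives phi_{kk} iteratively:
  phi_{11} = rho(1)
  phi_{kk} = [rho(k) - sum_{j=1..k-1} phi_{k-1,j} rho(k-j)]
            / [1 - sum_{j=1..k-1} phi_{k-1,j} rho(j)],
  phi_{k,j} = phi_{k-1,j} - phi_{kk} phi_{k-1,k-j},  j = 1..k-1.
Step k = 1:
  phi_11 = rho(1) = -0.1472.
Step k = 2:
  phi_22 = [rho(2) - phi_11 rho(1)] / [1 - phi_11 rho(1)] = [-0.5197 - (-0.1472)(-0.1472)] / [1 - (-0.1472)(-0.1472)]
         = -0.54136784 / 0.97833216 = -0.553358.
  Update: phi_21 = phi_11 - phi_22 phi_11 = -0.1472 - (-0.553358)(-0.1472) = -0.228654.
Step k = 3:
  phi_33 = [rho(3) - phi_21 rho(2) - phi_22 rho(1)] / [1 - phi_21 rho(1) - phi_22 rho(2)]
    numerator   = 0.412 - (-0.228654)(-0.5197) - (-0.553358)(-0.1472) = 0.21171408
    denominator = 1 - (-0.228654)(-0.1472) - (-0.553358)(-0.5197) = 0.67876198
  phi_33 = 0.21171408 / 0.67876198 = 0.3119.
Therefore phi_{33} = 0.3119.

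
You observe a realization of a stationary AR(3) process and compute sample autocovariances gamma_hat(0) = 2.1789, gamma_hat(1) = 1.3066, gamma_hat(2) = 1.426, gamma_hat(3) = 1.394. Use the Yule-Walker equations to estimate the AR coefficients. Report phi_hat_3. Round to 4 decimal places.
\hat\phi_{3} = 0.3010

The Yule-Walker equations for an AR(p) process read, in matrix form,
  Gamma_p phi = r_p,   with   (Gamma_p)_{ij} = gamma(|i - j|),
                       (r_p)_i = gamma(i),   i,j = 1..p.
Substitute the sample gammas (Toeplitz matrix and right-hand side of size 3):
  Gamma_p = [[2.1789, 1.3066, 1.426], [1.3066, 2.1789, 1.3066], [1.426, 1.3066, 2.1789]]
  r_p     = [1.3066, 1.426, 1.394]
Written out (R1..R3):
  (R1) 2.1789 phi_1 + 1.3066 phi_2 + 1.426 phi_3 = 1.3066
  (R2) 1.3066 phi_1 + 2.1789 phi_2 + 1.3066 phi_3 = 1.426
  (R3) 1.426 phi_1 + 1.3066 phi_2 + 2.1789 phi_3 = 1.394
Gaussian elimination:
  R2 <- R2 - (1.3066/2.1789) R1 = R2 - (0.59966) R1:  1.395384 phi_2 + 0.451484 phi_3 = 0.642484
  R3 <- R3 - (1.426/2.1789) R1 = R3 - (0.654459) R1:  0.451484 phi_2 + 1.245642 phi_3 = 0.538884
  R3 <- R3 - (0.451484/1.395384) R2 = R3 - (0.323556) R2:  1.099562 phi_3 = 0.331005
Back-substitution:
  phi_hat_3 = 0.331005 / 1.099562 = 0.301034
  phi_hat_2 = (0.642484 - (0.451484)(0.301034)) / 1.395384 = 0.363034
  phi_hat_1 = (1.3066 - (1.3066)(0.363034) - (1.426)(0.301034)) / 2.1789 = 0.184949
So phi_hat = [0.1849, 0.3630, 0.3010].
Therefore phi_hat_3 = 0.3010.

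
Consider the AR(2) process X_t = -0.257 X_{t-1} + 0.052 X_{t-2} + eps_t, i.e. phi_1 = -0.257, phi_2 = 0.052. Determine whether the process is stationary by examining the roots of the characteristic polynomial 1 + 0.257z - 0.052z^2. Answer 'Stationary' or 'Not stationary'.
\text{Stationary}

The AR(p) characteristic polynomial is P(z) = 1 + 0.257z - 0.052z^2.
Stationarity requires all roots to lie outside the unit circle, i.e. |z| > 1 for every root.
Set 1 + (0.257) z + (-0.052) z^2 = 0, i.e. a z^2 + b z + c = 0 with a = -0.052, b = 0.257, c = 1.
Discriminant D = b^2 - 4ac = (0.257)^2 - 4*(-0.052)*1 = 0.066049 - (-0.208) = 0.274049.
D >= 0, so the roots are real: z = (-b +/- sqrt(D)) / (2a) = (-0.257 +/- 0.523497) / (-0.104).
  z_1 = (-0.257 + 0.523497) / (-0.104) = -2.5625,   |z_1| = 2.5625.
  z_2 = (-0.257 - 0.523497) / (-0.104) = 7.5048,   |z_2| = 7.5048.
Moduli of all roots: 2.5625, 7.5048.
All moduli strictly greater than 1? Yes.
Verdict: Stationary.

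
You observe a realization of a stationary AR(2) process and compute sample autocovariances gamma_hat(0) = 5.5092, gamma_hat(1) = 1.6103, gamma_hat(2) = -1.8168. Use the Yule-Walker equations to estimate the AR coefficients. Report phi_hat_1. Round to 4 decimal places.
\hat\phi_{1} = 0.4250

The Yule-Walker equations for an AR(p) process read, in matrix form,
  Gamma_p phi = r_p,   with   (Gamma_p)_{ij} = gamma(|i - j|),
                       (r_p)_i = gamma(i),   i,j = 1..p.
Substitute the sample gammas (Toeplitz matrix and right-hand side of size 2):
  Gamma_p = [[5.5092, 1.6103], [1.6103, 5.5092]]
  r_p     = [1.6103, -1.8168]
Written out:
  5.5092 phi_1 + 1.6103 phi_2 = 1.6103
  1.6103 phi_1 + 5.5092 phi_2 = -1.8168
Solve by Cramer's rule:
  det = gamma(0)^2 - gamma(1)^2 = (5.5092)^2 - (1.6103)^2 = 30.35128464 - 2.59306609 = 27.75821855
  phi_hat_1 = [gamma(1) gamma(0) - gamma(1) gamma(2)] / det = [(1.6103)(5.5092) - (1.6103)(-1.8168)] / 27.75821855 = 11.7970578 / 27.75821855 = 0.425
  phi_hat_2 = [gamma(0) gamma(2) - gamma(1)^2] / det = [(5.5092)(-1.8168) - (1.6103)^2] / 27.75821855 = -12.60218065 / 27.75821855 = -0.454
So phi_hat = [0.4250, -0.4540].
Therefore phi_hat_1 = 0.4250.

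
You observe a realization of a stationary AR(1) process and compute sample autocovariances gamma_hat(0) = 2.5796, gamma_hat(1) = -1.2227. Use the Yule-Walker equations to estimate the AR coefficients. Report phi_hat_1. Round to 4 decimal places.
\hat\phi_{1} = -0.4740

The Yule-Walker equations for an AR(p) process read, in matrix form,
  Gamma_p phi = r_p,   with   (Gamma_p)_{ij} = gamma(|i - j|),
                       (r_p)_i = gamma(i),   i,j = 1..p.
Substitute the sample gammas (Toeplitz matrix and right-hand side of size 1):
  Gamma_p = [[2.5796]]
  r_p     = [-1.2227]
With p = 1 this is the single equation gamma(0) phi_1 = gamma(1):
  phi_hat_1 = gamma(1) / gamma(0) = -1.2227 / 2.5796 = -0.4740.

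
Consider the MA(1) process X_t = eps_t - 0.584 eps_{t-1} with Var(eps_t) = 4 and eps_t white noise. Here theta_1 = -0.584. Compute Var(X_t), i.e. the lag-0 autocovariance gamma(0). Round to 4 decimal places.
\gamma(0) = 5.3642

For an MA(q) process X_t = eps_t + sum_i theta_i eps_{t-i} with
Var(eps_t) = sigma^2, the variance is
  gamma(0) = sigma^2 * (1 + sum_i theta_i^2).
  sum_i theta_i^2 = (-0.584)^2 = 0.341056.
  gamma(0) = 4 * (1 + 0.341056) = 4 * 1.341056 = 5.364224, which rounds to 5.3642.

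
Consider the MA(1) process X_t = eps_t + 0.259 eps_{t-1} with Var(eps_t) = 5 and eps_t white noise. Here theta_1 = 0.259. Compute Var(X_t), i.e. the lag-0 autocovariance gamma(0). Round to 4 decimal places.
\gamma(0) = 5.3354

For an MA(q) process X_t = eps_t + sum_i theta_i eps_{t-i} with
Var(eps_t) = sigma^2, the variance is
  gamma(0) = sigma^2 * (1 + sum_i theta_i^2).
  sum_i theta_i^2 = (0.259)^2 = 0.067081.
  gamma(0) = 5 * (1 + 0.067081) = 5 * 1.067081 = 5.335405, which rounds to 5.3354.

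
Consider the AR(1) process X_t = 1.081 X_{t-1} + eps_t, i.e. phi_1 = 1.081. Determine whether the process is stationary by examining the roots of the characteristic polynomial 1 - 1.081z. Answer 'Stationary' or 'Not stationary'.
\text{Not stationary}

The AR(p) characteristic polynomial is P(z) = 1 - 1.081z.
Stationarity requires all roots to lie outside the unit circle, i.e. |z| > 1 for every root.
This is linear in z: 1 + (-1.081) z = 0  =>  z = -1/(-1.081) = 0.925069,  |z| = 0.925069.
Moduli of all roots: 0.9251.
All moduli strictly greater than 1? No.
Verdict: Not stationary.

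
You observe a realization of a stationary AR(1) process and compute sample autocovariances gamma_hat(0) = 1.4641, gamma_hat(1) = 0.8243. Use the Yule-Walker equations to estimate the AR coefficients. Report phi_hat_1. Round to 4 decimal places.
\hat\phi_{1} = 0.5630

The Yule-Walker equations for an AR(p) process read, in matrix form,
  Gamma_p phi = r_p,   with   (Gamma_p)_{ij} = gamma(|i - j|),
                       (r_p)_i = gamma(i),   i,j = 1..p.
Substitute the sample gammas (Toeplitz matrix and right-hand side of size 1):
  Gamma_p = [[1.4641]]
  r_p     = [0.8243]
With p = 1 this is the single equation gamma(0) phi_1 = gamma(1):
  phi_hat_1 = gamma(1) / gamma(0) = 0.8243 / 1.4641 = 0.5630.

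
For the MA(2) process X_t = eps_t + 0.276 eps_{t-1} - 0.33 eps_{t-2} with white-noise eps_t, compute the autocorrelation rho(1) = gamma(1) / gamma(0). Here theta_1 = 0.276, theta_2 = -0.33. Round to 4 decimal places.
\rho(1) = 0.1560

For an MA(q) process with theta_0 = 1, the autocovariance is
  gamma(k) = sigma^2 * sum_{i=0..q-k} theta_i * theta_{i+k},
and rho(k) = gamma(k) / gamma(0). Sigma^2 cancels.
  numerator   = (1)*(0.276) + (0.276)*(-0.33) = 0.18492.
  denominator = (1)^2 + (0.276)^2 + (-0.33)^2 = 1.185076.
  rho(1) = 0.18492 / 1.185076 = 0.1560.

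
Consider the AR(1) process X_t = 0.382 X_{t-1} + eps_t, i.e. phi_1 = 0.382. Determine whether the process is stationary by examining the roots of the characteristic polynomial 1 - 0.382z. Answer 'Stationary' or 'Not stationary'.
\text{Stationary}

The AR(p) characteristic polynomial is P(z) = 1 - 0.382z.
Stationarity requires all roots to lie outside the unit circle, i.e. |z| > 1 for every root.
This is linear in z: 1 + (-0.382) z = 0  =>  z = -1/(-0.382) = 2.617801,  |z| = 2.617801.
Moduli of all roots: 2.6178.
All moduli strictly greater than 1? Yes.
Verdict: Stationary.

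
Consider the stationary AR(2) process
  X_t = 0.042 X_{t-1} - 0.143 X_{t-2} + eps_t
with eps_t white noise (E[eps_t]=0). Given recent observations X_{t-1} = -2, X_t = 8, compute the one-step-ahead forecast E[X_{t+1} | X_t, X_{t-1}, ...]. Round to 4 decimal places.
E[X_{t+1} \mid \mathcal F_t] = 0.6220

For an AR(p) model X_t = c + sum_i phi_i X_{t-i} + eps_t, the
one-step-ahead conditional mean is
  E[X_{t+1} | X_t, ...] = c + sum_i phi_i X_{t+1-i}.
Substitute known values:
  E[X_{t+1} | ...] = (0.042) * (8) + (-0.143) * (-2)
                   = 0.6220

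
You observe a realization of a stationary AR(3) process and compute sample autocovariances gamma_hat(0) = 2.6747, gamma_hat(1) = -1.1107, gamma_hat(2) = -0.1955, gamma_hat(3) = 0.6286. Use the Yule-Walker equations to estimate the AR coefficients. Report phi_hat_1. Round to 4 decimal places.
\hat\phi_{1} = -0.5100

The Yule-Walker equations for an AR(p) process read, in matrix form,
  Gamma_p phi = r_p,   with   (Gamma_p)_{ij} = gamma(|i - j|),
                       (r_p)_i = gamma(i),   i,j = 1..p.
Substitute the sample gammas (Toeplitz matrix and right-hand side of size 3):
  Gamma_p = [[2.6747, -1.1107, -0.1955], [-1.1107, 2.6747, -1.1107], [-0.1955, -1.1107, 2.6747]]
  r_p     = [-1.1107, -0.1955, 0.6286]
Written out (R1..R3):
  (R1) 2.6747 phi_1 - 1.1107 phi_2 - 0.1955 phi_3 = -1.1107
  (R2) -1.1107 phi_1 + 2.6747 phi_2 - 1.1107 phi_3 = -0.1955
  (R3) -0.1955 phi_1 - 1.1107 phi_2 + 2.6747 phi_3 = 0.6286
Gaussian elimination:
  R2 <- R2 - (-1.1107/2.6747) R1 = R2 - (-0.415262) R1:  2.213469 phi_2 - 1.191884 phi_3 = -0.656731
  R3 <- R3 - (-0.1955/2.6747) R1 = R3 - (-0.073092) R1:  -1.191884 phi_2 + 2.66041 phi_3 = 0.547416
  R3 <- R3 - (-1.191884/2.213469) R2 = R3 - (-0.538469) R2:  2.018619 phi_3 = 0.193787
Back-substitution:
  phi_hat_3 = 0.193787 / 2.018619 = 0.096
  phi_hat_2 = (-0.656731 - (-1.191884)(0.096)) / 2.213469 = -0.245005
  phi_hat_1 = (-1.1107 - (-1.1107)(-0.245005) - (-0.1955)(0.096)) / 2.6747 = -0.509986
So phi_hat = [-0.5100, -0.2450, 0.0960].
Therefore phi_hat_1 = -0.5100.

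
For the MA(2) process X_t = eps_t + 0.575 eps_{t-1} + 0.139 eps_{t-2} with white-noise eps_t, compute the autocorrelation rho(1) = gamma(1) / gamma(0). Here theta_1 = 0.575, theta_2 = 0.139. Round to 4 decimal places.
\rho(1) = 0.4851

For an MA(q) process with theta_0 = 1, the autocovariance is
  gamma(k) = sigma^2 * sum_{i=0..q-k} theta_i * theta_{i+k},
and rho(k) = gamma(k) / gamma(0). Sigma^2 cancels.
  numerator   = (1)*(0.575) + (0.575)*(0.139) = 0.654925.
  denominator = (1)^2 + (0.575)^2 + (0.139)^2 = 1.349946.
  rho(1) = 0.654925 / 1.349946 = 0.4851.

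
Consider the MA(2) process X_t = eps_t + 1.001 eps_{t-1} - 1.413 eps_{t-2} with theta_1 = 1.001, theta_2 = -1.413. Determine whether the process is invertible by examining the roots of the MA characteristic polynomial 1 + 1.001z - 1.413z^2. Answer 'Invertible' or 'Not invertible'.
\text{Not invertible}

The MA(q) characteristic polynomial is P(z) = 1 + 1.001z - 1.413z^2.
Invertibility requires all roots to lie outside the unit circle, i.e. |z| > 1 for every root.
Set 1 + (1.001) z + (-1.413) z^2 = 0, i.e. a z^2 + b z + c = 0 with a = -1.413, b = 1.001, c = 1.
Discriminant D = b^2 - 4ac = (1.001)^2 - 4*(-1.413)*1 = 1.002001 - (-5.652) = 6.654001.
D >= 0, so the roots are real: z = (-b +/- sqrt(D)) / (2a) = (-1.001 +/- 2.579535) / (-2.826).
  z_1 = (-1.001 + 2.579535) / (-2.826) = -0.5586,   |z_1| = 0.5586.
  z_2 = (-1.001 - 2.579535) / (-2.826) = 1.267,   |z_2| = 1.267.
Moduli of all roots: 0.5586, 1.2670.
All moduli strictly greater than 1? No.
Verdict: Not invertible.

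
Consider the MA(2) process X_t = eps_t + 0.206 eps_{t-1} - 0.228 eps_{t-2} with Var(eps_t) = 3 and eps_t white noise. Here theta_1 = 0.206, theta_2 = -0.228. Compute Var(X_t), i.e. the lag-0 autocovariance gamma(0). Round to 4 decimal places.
\gamma(0) = 3.2833

For an MA(q) process X_t = eps_t + sum_i theta_i eps_{t-i} with
Var(eps_t) = sigma^2, the variance is
  gamma(0) = sigma^2 * (1 + sum_i theta_i^2).
  sum_i theta_i^2 = (0.206)^2 + (-0.228)^2 = 0.042436 + 0.051984 = 0.09442.
  gamma(0) = 3 * (1 + 0.09442) = 3 * 1.09442 = 3.28326, which rounds to 3.2833.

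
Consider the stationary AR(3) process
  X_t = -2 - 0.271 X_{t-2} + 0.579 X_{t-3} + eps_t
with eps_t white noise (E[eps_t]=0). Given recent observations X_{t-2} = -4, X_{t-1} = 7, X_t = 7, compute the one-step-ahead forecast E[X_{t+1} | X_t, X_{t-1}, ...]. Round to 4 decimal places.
E[X_{t+1} \mid \mathcal F_t] = -6.2130

For an AR(p) model X_t = c + sum_i phi_i X_{t-i} + eps_t, the
one-step-ahead conditional mean is
  E[X_{t+1} | X_t, ...] = c + sum_i phi_i X_{t+1-i}.
Substitute known values:
  E[X_{t+1} | ...] = -2 + (-0) * (7) + (-0.271) * (7) + (0.579) * (-4)
                   = -6.2130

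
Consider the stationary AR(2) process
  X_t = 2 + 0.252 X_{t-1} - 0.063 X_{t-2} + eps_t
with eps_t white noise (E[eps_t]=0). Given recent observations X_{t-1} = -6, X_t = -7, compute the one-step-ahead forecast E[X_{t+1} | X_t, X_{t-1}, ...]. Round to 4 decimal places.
E[X_{t+1} \mid \mathcal F_t] = 0.6140

For an AR(p) model X_t = c + sum_i phi_i X_{t-i} + eps_t, the
one-step-ahead conditional mean is
  E[X_{t+1} | X_t, ...] = c + sum_i phi_i X_{t+1-i}.
Substitute known values:
  E[X_{t+1} | ...] = 2 + (0.252) * (-7) + (-0.063) * (-6)
                   = 0.6140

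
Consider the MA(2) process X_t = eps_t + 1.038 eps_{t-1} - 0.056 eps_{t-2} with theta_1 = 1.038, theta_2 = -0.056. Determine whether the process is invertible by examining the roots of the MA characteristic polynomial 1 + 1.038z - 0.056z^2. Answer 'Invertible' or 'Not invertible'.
\text{Not invertible}

The MA(q) characteristic polynomial is P(z) = 1 + 1.038z - 0.056z^2.
Invertibility requires all roots to lie outside the unit circle, i.e. |z| > 1 for every root.
Set 1 + (1.038) z + (-0.056) z^2 = 0, i.e. a z^2 + b z + c = 0 with a = -0.056, b = 1.038, c = 1.
Discriminant D = b^2 - 4ac = (1.038)^2 - 4*(-0.056)*1 = 1.077444 - (-0.224) = 1.301444.
D >= 0, so the roots are real: z = (-b +/- sqrt(D)) / (2a) = (-1.038 +/- 1.140808) / (-0.112).
  z_1 = (-1.038 + 1.140808) / (-0.112) = -0.9179,   |z_1| = 0.9179.
  z_2 = (-1.038 - 1.140808) / (-0.112) = 19.4536,   |z_2| = 19.4536.
Moduli of all roots: 0.9179, 19.4536.
All moduli strictly greater than 1? No.
Verdict: Not invertible.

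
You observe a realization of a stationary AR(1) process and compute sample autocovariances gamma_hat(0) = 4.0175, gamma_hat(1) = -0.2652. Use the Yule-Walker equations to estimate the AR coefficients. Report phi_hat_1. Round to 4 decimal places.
\hat\phi_{1} = -0.0660

The Yule-Walker equations for an AR(p) process read, in matrix form,
  Gamma_p phi = r_p,   with   (Gamma_p)_{ij} = gamma(|i - j|),
                       (r_p)_i = gamma(i),   i,j = 1..p.
Substitute the sample gammas (Toeplitz matrix and right-hand side of size 1):
  Gamma_p = [[4.0175]]
  r_p     = [-0.2652]
With p = 1 this is the single equation gamma(0) phi_1 = gamma(1):
  phi_hat_1 = gamma(1) / gamma(0) = -0.2652 / 4.0175 = -0.0660.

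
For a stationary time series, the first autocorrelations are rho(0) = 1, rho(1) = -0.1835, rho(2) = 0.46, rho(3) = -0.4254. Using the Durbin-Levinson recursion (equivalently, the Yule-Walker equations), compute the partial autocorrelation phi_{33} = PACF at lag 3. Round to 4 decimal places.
\phi_{33} = -0.3820

The PACF at lag k is phi_{kk}, the last component of the solution
to the Yule-Walker system G_k phi = r_k where
  (G_k)_{ij} = rho(|i - j|), (r_k)_i = rho(i), i,j = 1..k.
Equivalently, Durbin-Levinson gives phi_{kk} iteratively:
  phi_{11} = rho(1)
  phi_{kk} = [rho(k) - sum_{j=1..k-1} phi_{k-1,j} rho(k-j)]
            / [1 - sum_{j=1..k-1} phi_{k-1,j} rho(j)],
  phi_{k,j} = phi_{k-1,j} - phi_{kk} phi_{k-1,k-j},  j = 1..k-1.
Step k = 1:
  phi_11 = rho(1) = -0.1835.
Step k = 2:
  phi_22 = [rho(2) - phi_11 rho(1)] / [1 - phi_11 rho(1)] = [0.46 - (-0.1835)(-0.1835)] / [1 - (-0.1835)(-0.1835)]
         = 0.42632775 / 0.96632775 = 0.441183.
  Update: phi_21 = phi_11 - phi_22 phi_11 = -0.1835 - (0.441183)(-0.1835) = -0.102543.
Step k = 3:
  phi_33 = [rho(3) - phi_21 rho(2) - phi_22 rho(1)] / [1 - phi_21 rho(1) - phi_22 rho(2)]
    numerator   = -0.4254 - (-0.102543)(0.46) - (0.441183)(-0.1835) = -0.29727314
    denominator = 1 - (-0.102543)(-0.1835) - (0.441183)(0.46) = 0.77823903
  phi_33 = -0.29727314 / 0.77823903 = -0.382.
Therefore phi_{33} = -0.3820.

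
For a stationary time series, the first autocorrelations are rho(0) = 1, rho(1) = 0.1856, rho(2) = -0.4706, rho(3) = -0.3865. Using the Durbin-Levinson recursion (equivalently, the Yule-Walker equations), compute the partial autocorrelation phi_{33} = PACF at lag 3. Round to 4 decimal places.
\phi_{33} = -0.2230

The PACF at lag k is phi_{kk}, the last component of the solution
to the Yule-Walker system G_k phi = r_k where
  (G_k)_{ij} = rho(|i - j|), (r_k)_i = rho(i), i,j = 1..k.
Equivalently, Durbin-Levinson gives phi_{kk} iteratively:
  phi_{11} = rho(1)
  phi_{kk} = [rho(k) - sum_{j=1..k-1} phi_{k-1,j} rho(k-j)]
            / [1 - sum_{j=1..k-1} phi_{k-1,j} rho(j)],
  phi_{k,j} = phi_{k-1,j} - phi_{kk} phi_{k-1,k-j},  j = 1..k-1.
Step k = 1:
  phi_11 = rho(1) = 0.1856.
Step k = 2:
  phi_22 = [rho(2) - phi_11 rho(1)] / [1 - phi_11 rho(1)] = [-0.4706 - (0.1856)(0.1856)] / [1 - (0.1856)(0.1856)]
         = -0.50504736 / 0.96555264 = -0.523066.
  Update: phi_21 = phi_11 - phi_22 phi_11 = 0.1856 - (-0.523066)(0.1856) = 0.282681.
Step k = 3:
  phi_33 = [rho(3) - phi_21 rho(2) - phi_22 rho(1)] / [1 - phi_21 rho(1) - phi_22 rho(2)]
    numerator   = -0.3865 - (0.282681)(-0.4706) - (-0.523066)(0.1856) = -0.15638936
    denominator = 1 - (0.282681)(0.1856) - (-0.523066)(-0.4706) = 0.70137975
  phi_33 = -0.15638936 / 0.70137975 = -0.223.
Therefore phi_{33} = -0.2230.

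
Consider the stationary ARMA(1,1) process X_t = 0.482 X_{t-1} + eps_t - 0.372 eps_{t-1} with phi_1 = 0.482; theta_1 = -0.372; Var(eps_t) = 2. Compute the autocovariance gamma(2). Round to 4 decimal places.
\gamma(2) = 0.1134

Multiply the model equation by X_{t-k} and take expectations. With theta_0 = psi_0 = 1 and psi_j the MA(infinity) weights, this gives
  gamma(k) - sum_i phi_i gamma(k-i) = c_k,
  c_k = sigma^2 * sum_{j=k..q} theta_j psi_{j-k}   (c_k = 0 for k > q),
using gamma(-m) = gamma(m).
psi-weights needed (psi_j = theta_j + sum_i phi_i psi_{j-i}):
  psi_1 = theta_1 + phi_1 = -0.372 + (0.482) = 0.11
Right-hand sides:
  c_0 = sigma^2 (1 + theta_1 psi_1) = 2 * (1 + (-0.372)(0.11)) = 2 * 0.95908 = 1.91816
  c_1 = sigma^2 theta_1 = 2 * (-0.372) = -0.744
  c_2 = 0
Equations for k = 0 and k = 1 (AR order 1):
  gamma(0) = phi_1 gamma(1) + c_0
  gamma(1) = phi_1 gamma(0) + c_1
Substituting the second into the first: gamma(0) (1 - phi_1^2) = c_0 + phi_1 c_1, so
  gamma(0) = (c_0 + phi_1 c_1) / (1 - phi_1^2) = (1.91816 + (0.482)(-0.744)) / (1 - (0.482)^2) = 1.559552 / 0.767676 = 2.031524.
  gamma(1) = phi_1 gamma(0) + c_1 = (0.482)(2.031524) + (-0.744) = 0.235194.
For k = 2 (> q): gamma(2) = phi_1 gamma(1) = (0.482)(0.235194) = 0.113364.
Therefore gamma(2) = 0.1134 (to 4 decimal places).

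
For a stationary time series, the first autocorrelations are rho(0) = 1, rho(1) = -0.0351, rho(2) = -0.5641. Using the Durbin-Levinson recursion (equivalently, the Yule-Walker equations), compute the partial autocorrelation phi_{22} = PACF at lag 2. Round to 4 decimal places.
\phi_{22} = -0.5660

The PACF at lag k is phi_{kk}, the last component of the solution
to the Yule-Walker system G_k phi = r_k where
  (G_k)_{ij} = rho(|i - j|), (r_k)_i = rho(i), i,j = 1..k.
Equivalently, Durbin-Levinson gives phi_{kk} iteratively:
  phi_{11} = rho(1)
  phi_{kk} = [rho(k) - sum_{j=1..k-1} phi_{k-1,j} rho(k-j)]
            / [1 - sum_{j=1..k-1} phi_{k-1,j} rho(j)],
  phi_{k,j} = phi_{k-1,j} - phi_{kk} phi_{k-1,k-j},  j = 1..k-1.
Step k = 1:
  phi_11 = rho(1) = -0.0351.
Step k = 2:
  phi_22 = [rho(2) - phi_11 rho(1)] / [1 - phi_11 rho(1)] = [-0.5641 - (-0.0351)(-0.0351)] / [1 - (-0.0351)(-0.0351)]
         = -0.56533201 / 0.99876799 = -0.566.
Therefore phi_{22} = -0.5660.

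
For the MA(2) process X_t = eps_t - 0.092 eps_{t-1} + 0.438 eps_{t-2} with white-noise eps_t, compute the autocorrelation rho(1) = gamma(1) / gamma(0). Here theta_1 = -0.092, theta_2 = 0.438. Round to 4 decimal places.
\rho(1) = -0.1102

For an MA(q) process with theta_0 = 1, the autocovariance is
  gamma(k) = sigma^2 * sum_{i=0..q-k} theta_i * theta_{i+k},
and rho(k) = gamma(k) / gamma(0). Sigma^2 cancels.
  numerator   = (1)*(-0.092) + (-0.092)*(0.438) = -0.132296.
  denominator = (1)^2 + (-0.092)^2 + (0.438)^2 = 1.200308.
  rho(1) = -0.132296 / 1.200308 = -0.1102.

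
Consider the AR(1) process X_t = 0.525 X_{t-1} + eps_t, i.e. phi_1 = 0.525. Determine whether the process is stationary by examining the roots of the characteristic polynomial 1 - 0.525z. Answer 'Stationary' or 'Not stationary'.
\text{Stationary}

The AR(p) characteristic polynomial is P(z) = 1 - 0.525z.
Stationarity requires all roots to lie outside the unit circle, i.e. |z| > 1 for every root.
This is linear in z: 1 + (-0.525) z = 0  =>  z = -1/(-0.525) = 1.904762,  |z| = 1.904762.
Moduli of all roots: 1.9048.
All moduli strictly greater than 1? Yes.
Verdict: Stationary.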